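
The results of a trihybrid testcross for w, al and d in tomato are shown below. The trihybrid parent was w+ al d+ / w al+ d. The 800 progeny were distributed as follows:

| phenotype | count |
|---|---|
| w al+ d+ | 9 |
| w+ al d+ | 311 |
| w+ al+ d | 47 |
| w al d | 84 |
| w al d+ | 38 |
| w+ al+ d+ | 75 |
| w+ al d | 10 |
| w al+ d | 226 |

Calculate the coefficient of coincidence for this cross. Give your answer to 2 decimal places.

0.82

The two rarest classes, w+ al d and w al+ d+, are the double crossovers. Comparing them with the parentals, only the d allele has switched, so d is the middle locus and the order is al – d – w.
al–d: (159 + 19)/800 = 0.2225; d–w: (85 + 19)/800 = 0.1300.
Expected DCO frequency = 0.2225 × 0.1300 ≈ 0.02893; observed = 19/800 ≈ 0.02375.
Coefficient of coincidence = 0.02375/0.02893 ≈ 0.82.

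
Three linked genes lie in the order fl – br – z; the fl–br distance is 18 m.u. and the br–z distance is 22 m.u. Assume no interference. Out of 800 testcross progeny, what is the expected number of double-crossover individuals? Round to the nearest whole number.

Map distances give recombination frequencies of 0.180 and 0.220 for the two intervals.
With no interference, expected double-crossover frequency = 0.180 × 0.220 = 0.03960.
Expected number = 0.03960 × 800 = 31.68 ≈ 32.

32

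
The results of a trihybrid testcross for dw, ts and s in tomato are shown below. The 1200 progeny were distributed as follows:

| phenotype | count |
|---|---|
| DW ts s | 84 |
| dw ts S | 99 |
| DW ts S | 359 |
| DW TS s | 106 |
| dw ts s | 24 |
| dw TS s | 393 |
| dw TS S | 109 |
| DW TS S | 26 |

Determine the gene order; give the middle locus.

ts

The two most frequent reciprocal classes, DW ts S and dw TS s, are the parental types, so the F1 was DW ts S / dw TS s.
The two rarest classes, DW TS S and dw ts s, are the double crossovers. Comparing them with the parentals, only the ts allele has switched, so ts is the middle locus and the order is dw – ts – s.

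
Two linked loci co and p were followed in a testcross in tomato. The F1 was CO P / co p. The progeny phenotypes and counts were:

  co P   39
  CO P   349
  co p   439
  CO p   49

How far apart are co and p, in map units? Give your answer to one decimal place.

10.0 map units

The recombinant classes are CO p and co P: 49 + 39 = 88.
Recombination frequency = 88/876 = 0.1005 ≈ 10.0%, i.e. 10.0 map units.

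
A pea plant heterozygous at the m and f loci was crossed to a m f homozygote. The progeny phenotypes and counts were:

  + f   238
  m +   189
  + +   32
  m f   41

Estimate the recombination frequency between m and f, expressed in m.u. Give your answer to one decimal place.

14.6 m.u.

The two most frequent classes, + f (238) and m + (189), are the parental types, so the F1 was + f / m +.
The recombinant classes are + + and m f: 32 + 41 = 73.
Recombination frequency = 73/500 = 0.1460 ≈ 14.6%, i.e. 14.6 m.u.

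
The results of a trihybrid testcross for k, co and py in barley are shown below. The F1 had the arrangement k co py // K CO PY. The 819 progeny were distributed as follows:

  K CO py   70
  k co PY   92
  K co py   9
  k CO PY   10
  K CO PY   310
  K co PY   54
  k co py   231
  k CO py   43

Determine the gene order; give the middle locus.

The two rarest classes, K co py and k CO PY, are the double crossovers. Comparing them with the parentals, only the k allele has switched, so k is the middle locus and the order is py – k – co.

k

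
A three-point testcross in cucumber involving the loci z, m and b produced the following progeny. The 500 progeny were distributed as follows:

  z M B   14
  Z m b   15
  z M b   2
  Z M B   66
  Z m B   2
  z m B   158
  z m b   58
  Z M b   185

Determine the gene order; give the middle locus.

z

The two most frequent reciprocal classes, Z M b and z m B, are the parental types, so the F1 was Z M b / z m B.
The two rarest classes, z M b and Z m B, are the double crossovers. Comparing them with the parentals, only the z allele has switched, so z is the middle locus and the order is b – z – m.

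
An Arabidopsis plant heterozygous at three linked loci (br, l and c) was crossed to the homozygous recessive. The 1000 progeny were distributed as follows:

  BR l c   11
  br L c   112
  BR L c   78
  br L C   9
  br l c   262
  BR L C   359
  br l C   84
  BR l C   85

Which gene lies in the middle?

The two most frequent reciprocal classes, BR L C and br l c, are the parental types, so the F1 was BR L C / br l c.
The two rarest classes, br L C and BR l c, are the double crossovers. Comparing them with the parentals, only the br allele has switched, so br is the middle locus and the order is c – br – l.

br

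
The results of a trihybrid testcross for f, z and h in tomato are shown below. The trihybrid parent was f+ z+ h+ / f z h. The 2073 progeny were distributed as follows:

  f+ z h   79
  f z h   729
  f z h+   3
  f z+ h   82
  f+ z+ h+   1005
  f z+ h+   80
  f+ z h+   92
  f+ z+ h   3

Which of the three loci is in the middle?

The two rarest classes, f+ z+ h and f z h+, are the double crossovers. Comparing them with the parentals, only the h allele has switched, so h is the middle locus and the order is z – h – f.

h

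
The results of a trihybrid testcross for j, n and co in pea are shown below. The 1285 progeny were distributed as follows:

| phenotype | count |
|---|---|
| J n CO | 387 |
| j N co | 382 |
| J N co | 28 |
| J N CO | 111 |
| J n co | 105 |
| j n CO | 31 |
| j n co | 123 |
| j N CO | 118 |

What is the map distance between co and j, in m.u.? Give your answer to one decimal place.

The two most frequent reciprocal classes, J n CO and j N co, are the parental types, so the F1 was J n CO / j N co.
The two rarest classes, j n CO and J N co, are the double crossovers. Comparing them with the parentals, only the j allele has switched, so j is the middle locus and the order is n – j – co.
Crossovers in the j–co interval produce the single-crossover classes J n co and j N CO (105 + 118 = 223) plus the double crossovers (59).
RF(j–co) = (223 + 59) / 1285 = 282/1285 = 0.2195 → 21.9 m.u.

21.9 m.u.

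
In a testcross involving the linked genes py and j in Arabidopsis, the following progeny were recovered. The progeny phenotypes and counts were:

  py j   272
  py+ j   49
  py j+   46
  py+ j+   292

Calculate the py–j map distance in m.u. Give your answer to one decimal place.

The two most frequent classes, py+ j+ (292) and py j (272), are the parental types, so the F1 was py+ j+ / py j.
The recombinant classes are py+ j and py j+: 49 + 46 = 95.
Recombination frequency = 95/659 = 0.1442 ≈ 14.4%, i.e. 14.4 m.u.

14.4 m.u.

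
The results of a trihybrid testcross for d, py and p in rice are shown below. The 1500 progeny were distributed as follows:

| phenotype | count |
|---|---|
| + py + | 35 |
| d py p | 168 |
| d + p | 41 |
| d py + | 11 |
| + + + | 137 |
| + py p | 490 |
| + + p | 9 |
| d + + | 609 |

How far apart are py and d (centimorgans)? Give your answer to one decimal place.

The two most frequent reciprocal classes, + py p and d + +, are the parental types, so the F1 was + py p / d + +.
The two rarest classes, + + p and d py +, are the double crossovers. Comparing them with the parentals, only the py allele has switched, so py is the middle locus and the order is p – py – d.
Crossovers in the py–d interval produce the single-crossover classes d py p and + + + (168 + 137 = 305) plus the double crossovers (20).
RF(py–d) = (305 + 20) / 1500 = 325/1500 = 0.2167 → 21.7 centimorgans.

21.7 centimorgans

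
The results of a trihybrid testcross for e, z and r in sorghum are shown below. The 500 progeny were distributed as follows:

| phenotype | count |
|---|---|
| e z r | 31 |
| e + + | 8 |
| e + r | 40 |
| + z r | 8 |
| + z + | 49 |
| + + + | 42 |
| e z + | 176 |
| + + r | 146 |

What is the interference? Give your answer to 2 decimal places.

0.14

The two most frequent reciprocal classes, + + r and e z +, are the parental types, so the F1 was + + r / e z +.
The two rarest classes, + z r and e + +, are the double crossovers. Comparing them with the parentals, only the z allele has switched, so z is the middle locus and the order is e – z – r.
e–z: (89 + 16)/500 = 0.2100; z–r: (73 + 16)/500 = 0.1780.
Expected DCO frequency = 0.2100 × 0.1780 ≈ 0.03738; observed = 16/500 ≈ 0.03200.
Coefficient of coincidence = 0.03200/0.03738 ≈ 0.86; interference = 1 − 0.86 = 0.14.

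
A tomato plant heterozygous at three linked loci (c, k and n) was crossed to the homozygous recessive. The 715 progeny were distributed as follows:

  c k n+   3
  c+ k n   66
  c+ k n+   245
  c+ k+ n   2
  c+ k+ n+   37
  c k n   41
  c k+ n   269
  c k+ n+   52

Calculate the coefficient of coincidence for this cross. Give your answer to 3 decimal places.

The two most frequent reciprocal classes, c+ k n+ and c k+ n, are the parental types, so the F1 was c+ k n+ / c k+ n.
The two rarest classes, c k n+ and c+ k+ n, are the double crossovers. Comparing them with the parentals, only the c allele has switched, so c is the middle locus and the order is n – c – k.
n–c: (118 + 5)/715 = 0.1720; c–k: (78 + 5)/715 = 0.1161.
Expected DCO frequency = 0.1720 × 0.1161 ≈ 0.01997; observed = 5/715 ≈ 0.00699.
Coefficient of coincidence = 0.00699/0.01997 ≈ 0.350.

0.350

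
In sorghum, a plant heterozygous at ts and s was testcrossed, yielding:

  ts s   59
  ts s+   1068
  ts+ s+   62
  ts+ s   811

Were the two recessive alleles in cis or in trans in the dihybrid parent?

The two most frequent classes are ts+ s (811) and ts s+ (1068); these are the parental (non-recombinant) types.
So the F1 carried ts+ s on one chromosome and ts s+ on the other — the recessive alleles are on opposite chromosomes (trans / repulsion).

trans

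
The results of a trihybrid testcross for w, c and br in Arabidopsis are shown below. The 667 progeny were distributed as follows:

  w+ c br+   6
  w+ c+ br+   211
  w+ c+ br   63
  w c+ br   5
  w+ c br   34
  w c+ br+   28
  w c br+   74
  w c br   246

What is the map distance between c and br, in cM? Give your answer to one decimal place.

22.2 cM

The two most frequent reciprocal classes, w c br and w+ c+ br+, are the parental types, so the F1 was w c br / w+ c+ br+.
The two rarest classes, w c+ br and w+ c br+, are the double crossovers. Comparing them with the parentals, only the c allele has switched, so c is the middle locus and the order is br – c – w.
Crossovers in the br–c interval produce the single-crossover classes w c br+ and w+ c+ br (74 + 63 = 137) plus the double crossovers (11).
RF(br–c) = (137 + 11) / 667 = 148/667 = 0.2219 → 22.2 cM.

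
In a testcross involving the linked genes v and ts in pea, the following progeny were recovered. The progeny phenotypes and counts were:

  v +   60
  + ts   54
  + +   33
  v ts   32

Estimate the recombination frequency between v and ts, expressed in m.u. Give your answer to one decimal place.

36.3 m.u.

The two most frequent classes, + ts (54) and v + (60), are the parental types, so the F1 was + ts / v +.
The recombinant classes are + + and v ts: 33 + 32 = 65.
Recombination frequency = 65/179 = 0.3631 ≈ 36.3%, i.e. 36.3 m.u.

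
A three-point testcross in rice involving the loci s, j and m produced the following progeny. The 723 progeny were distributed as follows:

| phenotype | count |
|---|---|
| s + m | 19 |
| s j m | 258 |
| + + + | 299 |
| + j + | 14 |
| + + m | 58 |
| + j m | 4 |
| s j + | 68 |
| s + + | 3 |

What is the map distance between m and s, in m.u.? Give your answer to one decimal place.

18.4 m.u.

The two most frequent reciprocal classes, s j m and + + +, are the parental types, so the F1 was s j m / + + +.
The two rarest classes, + j m and s + +, are the double crossovers. Comparing them with the parentals, only the s allele has switched, so s is the middle locus and the order is j – s – m.
Crossovers in the s–m interval produce the single-crossover classes s j + and + + m (68 + 58 = 126) plus the double crossovers (7).
RF(s–m) = (126 + 7) / 723 = 133/723 = 0.1840 → 18.4 m.u.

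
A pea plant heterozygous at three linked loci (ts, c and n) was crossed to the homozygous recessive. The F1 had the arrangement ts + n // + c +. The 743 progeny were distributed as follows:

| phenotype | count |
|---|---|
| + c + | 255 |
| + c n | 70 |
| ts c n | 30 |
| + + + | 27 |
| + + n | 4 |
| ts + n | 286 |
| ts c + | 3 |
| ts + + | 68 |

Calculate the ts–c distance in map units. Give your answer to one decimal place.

The two rarest classes, + + n and ts c +, are the double crossovers. Comparing them with the parentals, only the ts allele has switched, so ts is the middle locus and the order is n – ts – c.
Crossovers in the ts–c interval produce the single-crossover classes ts c n and + + + (30 + 27 = 57) plus the double crossovers (7).
RF(ts–c) = (57 + 7) / 743 = 64/743 = 0.0861 → 8.6 map units.

8.6 map units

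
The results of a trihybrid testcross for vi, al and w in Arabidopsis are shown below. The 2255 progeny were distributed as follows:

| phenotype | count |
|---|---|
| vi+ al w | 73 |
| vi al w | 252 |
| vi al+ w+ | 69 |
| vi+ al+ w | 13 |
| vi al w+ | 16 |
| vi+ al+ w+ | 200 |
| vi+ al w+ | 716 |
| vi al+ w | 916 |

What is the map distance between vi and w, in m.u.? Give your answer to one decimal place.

7.6 m.u.

The two most frequent reciprocal classes, vi al+ w and vi+ al w+, are the parental types, so the F1 was vi al+ w / vi+ al w+.
The two rarest classes, vi+ al+ w and vi al w+, are the double crossovers. Comparing them with the parentals, only the vi allele has switched, so vi is the middle locus and the order is al – vi – w.
Crossovers in the vi–w interval produce the single-crossover classes vi al+ w+ and vi+ al w (69 + 73 = 142) plus the double crossovers (29).
RF(vi–w) = (142 + 29) / 2255 = 171/2255 = 0.0758 → 7.6 m.u.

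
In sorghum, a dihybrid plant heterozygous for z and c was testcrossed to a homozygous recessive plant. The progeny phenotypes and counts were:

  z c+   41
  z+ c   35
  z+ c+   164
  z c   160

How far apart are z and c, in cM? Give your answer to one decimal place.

19.0 cM

The two most frequent classes, z+ c+ (164) and z c (160), are the parental types, so the F1 was z+ c+ / z c.
The recombinant classes are z+ c and z c+: 35 + 41 = 76.
Recombination frequency = 76/400 = 0.1900 ≈ 19.0%, i.e. 19.0 cM.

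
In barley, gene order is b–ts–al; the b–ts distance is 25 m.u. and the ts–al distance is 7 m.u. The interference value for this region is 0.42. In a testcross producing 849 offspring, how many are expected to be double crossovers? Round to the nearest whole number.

Map distances give recombination frequencies of 0.250 and 0.070 for the two intervals.
With interference 0.42 (so coincidence = 0.58), expected double-crossover frequency = 0.250 × 0.070 × 0.58 = 0.01015.
Expected number = 0.01015 × 849 = 8.62 ≈ 9.

9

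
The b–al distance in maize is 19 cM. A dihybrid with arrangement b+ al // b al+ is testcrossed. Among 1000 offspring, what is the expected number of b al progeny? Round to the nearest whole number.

A map distance of 19 cM corresponds to a recombination frequency of 0.190.
The F1 is b+ al / b al+, so b al is a recombinant gamete class with expected frequency r/2 = 0.190/2 = 0.0950.
Expected number = 0.0950 × 1000 = 95.00 ≈ 95.

95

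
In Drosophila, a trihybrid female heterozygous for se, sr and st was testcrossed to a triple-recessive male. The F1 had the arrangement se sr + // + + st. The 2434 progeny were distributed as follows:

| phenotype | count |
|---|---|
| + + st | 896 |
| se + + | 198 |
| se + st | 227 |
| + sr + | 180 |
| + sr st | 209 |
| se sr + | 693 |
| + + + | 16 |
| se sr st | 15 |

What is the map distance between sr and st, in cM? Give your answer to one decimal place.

18.0 cM

The two rarest classes, se sr st and + + +, are the double crossovers. Comparing them with the parentals, only the st allele has switched, so st is the middle locus and the order is sr – st – se.
Crossovers in the sr–st interval produce the single-crossover classes se + + and + sr st (198 + 209 = 407) plus the double crossovers (31).
RF(sr–st) = (407 + 31) / 2434 = 438/2434 = 0.1800 → 18.0 cM.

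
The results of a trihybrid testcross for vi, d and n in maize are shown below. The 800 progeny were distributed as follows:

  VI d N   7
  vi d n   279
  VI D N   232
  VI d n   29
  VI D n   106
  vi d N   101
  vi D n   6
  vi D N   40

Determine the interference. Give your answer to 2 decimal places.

0.42

The two most frequent reciprocal classes, vi d n and VI D N, are the parental types, so the F1 was vi d n / VI D N.
The two rarest classes, vi D n and VI d N, are the double crossovers. Comparing them with the parentals, only the d allele has switched, so d is the middle locus and the order is n – d – vi.
n–d: (207 + 13)/800 = 0.2750; d–vi: (69 + 13)/800 = 0.1025.
Expected DCO frequency = 0.2750 × 0.1025 ≈ 0.02819; observed = 13/800 ≈ 0.01625.
Coefficient of coincidence = 0.01625/0.02819 ≈ 0.58; interference = 1 − 0.58 = 0.42.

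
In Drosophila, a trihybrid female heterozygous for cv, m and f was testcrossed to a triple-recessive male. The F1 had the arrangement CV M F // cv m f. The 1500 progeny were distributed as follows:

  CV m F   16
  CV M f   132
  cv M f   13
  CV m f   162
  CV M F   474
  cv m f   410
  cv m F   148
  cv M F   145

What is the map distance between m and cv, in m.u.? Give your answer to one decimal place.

The two rarest classes, CV m F and cv M f, are the double crossovers. Comparing them with the parentals, only the m allele has switched, so m is the middle locus and the order is cv – m – f.
Crossovers in the cv–m interval produce the single-crossover classes cv M F and CV m f (145 + 162 = 307) plus the double crossovers (29).
RF(cv–m) = (307 + 29) / 1500 = 336/1500 = 0.2240 → 22.4 m.u.

22.4 m.u.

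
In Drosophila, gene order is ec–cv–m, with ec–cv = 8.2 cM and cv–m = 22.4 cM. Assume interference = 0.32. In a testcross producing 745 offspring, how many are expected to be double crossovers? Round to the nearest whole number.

Map distances give recombination frequencies of 0.082 and 0.224 for the two intervals.
With interference 0.32 (so coincidence = 0.68), expected double-crossover frequency = 0.082 × 0.224 × 0.68 = 0.01249.
Expected number = 0.01249 × 745 = 9.31 ≈ 9.

9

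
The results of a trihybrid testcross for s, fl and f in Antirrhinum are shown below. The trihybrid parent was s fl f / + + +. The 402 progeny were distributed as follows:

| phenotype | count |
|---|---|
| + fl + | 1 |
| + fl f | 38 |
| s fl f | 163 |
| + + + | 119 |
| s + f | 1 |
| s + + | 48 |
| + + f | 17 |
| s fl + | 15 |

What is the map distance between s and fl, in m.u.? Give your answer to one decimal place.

21.9 m.u.

The two rarest classes, s + f and + fl +, are the double crossovers. Comparing them with the parentals, only the fl allele has switched, so fl is the middle locus and the order is s – fl – f.
Crossovers in the s–fl interval produce the single-crossover classes + fl f and s + + (38 + 48 = 86) plus the double crossovers (2).
RF(s–fl) = (86 + 2) / 402 = 88/402 = 0.2189 → 21.9 m.u.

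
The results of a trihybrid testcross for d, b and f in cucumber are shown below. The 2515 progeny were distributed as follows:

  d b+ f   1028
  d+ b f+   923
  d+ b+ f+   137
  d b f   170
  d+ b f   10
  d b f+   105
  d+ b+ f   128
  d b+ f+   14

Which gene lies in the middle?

f

The two most frequent reciprocal classes, d+ b f+ and d b+ f, are the parental types, so the F1 was d+ b f+ / d b+ f.
The two rarest classes, d+ b f and d b+ f+, are the double crossovers. Comparing them with the parentals, only the f allele has switched, so f is the middle locus and the order is d – f – b.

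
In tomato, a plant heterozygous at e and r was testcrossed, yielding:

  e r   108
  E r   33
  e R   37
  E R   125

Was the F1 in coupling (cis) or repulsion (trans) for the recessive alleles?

cis

The two most frequent classes are E R (125) and e r (108); these are the parental (non-recombinant) types.
So the F1 carried E R on one chromosome and e r on the other — the recessive alleles are on the same chromosome (cis / coupling).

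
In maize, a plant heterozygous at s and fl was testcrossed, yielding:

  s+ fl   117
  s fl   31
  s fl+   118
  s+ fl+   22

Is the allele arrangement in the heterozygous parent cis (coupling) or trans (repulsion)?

The two most frequent classes are s+ fl (117) and s fl+ (118); these are the parental (non-recombinant) types.
So the F1 carried s+ fl on one chromosome and s fl+ on the other — the recessive alleles are on opposite chromosomes (trans / repulsion).

trans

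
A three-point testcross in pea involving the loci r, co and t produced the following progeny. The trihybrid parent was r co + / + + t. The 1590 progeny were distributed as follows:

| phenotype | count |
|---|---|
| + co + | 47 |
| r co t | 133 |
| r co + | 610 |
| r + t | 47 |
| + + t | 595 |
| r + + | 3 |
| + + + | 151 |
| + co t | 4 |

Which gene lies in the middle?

co

The two rarest classes, r + + and + co t, are the double crossovers. Comparing them with the parentals, only the co allele has switched, so co is the middle locus and the order is r – co – t.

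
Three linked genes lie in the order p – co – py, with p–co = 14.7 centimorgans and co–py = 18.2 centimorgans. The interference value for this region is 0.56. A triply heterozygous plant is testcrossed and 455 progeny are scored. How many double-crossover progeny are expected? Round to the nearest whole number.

5

Map distances give recombination frequencies of 0.147 and 0.182 for the two intervals.
With interference 0.56 (so coincidence = 0.44), expected double-crossover frequency = 0.147 × 0.182 × 0.44 = 0.01177.
Expected number = 0.01177 × 455 = 5.36 ≈ 5.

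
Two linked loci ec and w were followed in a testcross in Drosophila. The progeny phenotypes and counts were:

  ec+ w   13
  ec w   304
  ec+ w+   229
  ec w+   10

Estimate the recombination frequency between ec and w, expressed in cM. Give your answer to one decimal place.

4.1 cM

The two most frequent classes, ec+ w+ (229) and ec w (304), are the parental types, so the F1 was ec+ w+ / ec w.
The recombinant classes are ec+ w and ec w+: 13 + 10 = 23.
Recombination frequency = 23/556 = 0.0414 ≈ 4.1%, i.e. 4.1 cM.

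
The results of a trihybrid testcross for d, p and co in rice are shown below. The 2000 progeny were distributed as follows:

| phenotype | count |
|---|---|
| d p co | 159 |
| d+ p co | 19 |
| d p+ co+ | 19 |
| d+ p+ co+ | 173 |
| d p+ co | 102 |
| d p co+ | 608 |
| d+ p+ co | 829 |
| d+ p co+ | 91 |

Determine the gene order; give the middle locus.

The two most frequent reciprocal classes, d p co+ and d+ p+ co, are the parental types, so the F1 was d p co+ / d+ p+ co.
The two rarest classes, d p+ co+ and d+ p co, are the double crossovers. Comparing them with the parentals, only the p allele has switched, so p is the middle locus and the order is d – p – co.

p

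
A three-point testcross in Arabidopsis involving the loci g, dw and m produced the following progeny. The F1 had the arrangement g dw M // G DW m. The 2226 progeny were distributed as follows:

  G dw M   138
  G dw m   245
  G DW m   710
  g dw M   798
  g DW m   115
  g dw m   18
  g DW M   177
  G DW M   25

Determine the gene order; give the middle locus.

m

The two rarest classes, g dw m and G DW M, are the double crossovers. Comparing them with the parentals, only the m allele has switched, so m is the middle locus and the order is dw – m – g.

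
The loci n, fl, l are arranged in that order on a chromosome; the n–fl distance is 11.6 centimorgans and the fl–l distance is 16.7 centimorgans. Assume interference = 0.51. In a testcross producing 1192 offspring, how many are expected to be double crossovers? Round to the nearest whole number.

11

Map distances give recombination frequencies of 0.116 and 0.167 for the two intervals.
With interference 0.51 (so coincidence = 0.49), expected double-crossover frequency = 0.116 × 0.167 × 0.49 = 0.00949.
Expected number = 0.00949 × 1192 = 11.31 ≈ 11.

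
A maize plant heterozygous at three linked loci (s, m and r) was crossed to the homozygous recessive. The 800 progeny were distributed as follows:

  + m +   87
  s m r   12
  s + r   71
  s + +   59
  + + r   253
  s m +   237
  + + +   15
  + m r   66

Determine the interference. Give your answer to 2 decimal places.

0.23

The two most frequent reciprocal classes, + + r and s m +, are the parental types, so the F1 was + + r / s m +.
The two rarest classes, + + + and s m r, are the double crossovers. Comparing them with the parentals, only the r allele has switched, so r is the middle locus and the order is s – r – m.
s–r: (158 + 27)/800 = 0.2313; r–m: (125 + 27)/800 = 0.1900.
Expected DCO frequency = 0.2313 × 0.1900 ≈ 0.04395; observed = 27/800 ≈ 0.03375.
Coefficient of coincidence = 0.03375/0.04395 ≈ 0.77; interference = 1 − 0.77 = 0.23.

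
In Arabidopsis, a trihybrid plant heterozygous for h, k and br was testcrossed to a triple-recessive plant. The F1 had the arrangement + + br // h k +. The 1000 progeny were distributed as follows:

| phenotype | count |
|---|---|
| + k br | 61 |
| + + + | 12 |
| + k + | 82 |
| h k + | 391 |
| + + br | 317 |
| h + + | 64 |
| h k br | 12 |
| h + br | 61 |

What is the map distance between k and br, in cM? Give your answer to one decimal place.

The two rarest classes, + + + and h k br, are the double crossovers. Comparing them with the parentals, only the br allele has switched, so br is the middle locus and the order is k – br – h.
Crossovers in the k–br interval produce the single-crossover classes + k br and h + + (61 + 64 = 125) plus the double crossovers (24).
RF(k–br) = (125 + 24) / 1000 = 149/1000 = 0.1490 → 14.9 cM.

14.9 cM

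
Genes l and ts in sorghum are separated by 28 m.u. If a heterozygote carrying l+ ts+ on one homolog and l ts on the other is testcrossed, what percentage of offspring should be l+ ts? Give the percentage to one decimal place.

A map distance of 28 m.u. corresponds to a recombination frequency of 0.280.
The F1 is l+ ts+ / l ts, so l+ ts is a recombinant gamete class with expected frequency r/2 = 0.280/2 = 0.1400.
That is 0.1400 = 14.0% of the progeny.

14.0%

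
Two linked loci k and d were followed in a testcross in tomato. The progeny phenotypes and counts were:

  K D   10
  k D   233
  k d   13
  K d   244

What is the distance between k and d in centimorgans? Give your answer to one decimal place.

4.6 centimorgans

The two most frequent classes, K d (244) and k D (233), are the parental types, so the F1 was K d / k D.
The recombinant classes are K D and k d: 10 + 13 = 23.
Recombination frequency = 23/500 = 0.0460 ≈ 4.6%, i.e. 4.6 centimorgans.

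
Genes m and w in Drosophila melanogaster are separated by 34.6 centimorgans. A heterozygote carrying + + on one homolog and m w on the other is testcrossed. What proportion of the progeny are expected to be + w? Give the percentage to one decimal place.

17.3%

A map distance of 34.6 centimorgans corresponds to a recombination frequency of 0.346.
The F1 is + + / m w, so + w is a recombinant gamete class with expected frequency r/2 = 0.346/2 = 0.1730.
That is 0.1730 = 17.3% of the progeny.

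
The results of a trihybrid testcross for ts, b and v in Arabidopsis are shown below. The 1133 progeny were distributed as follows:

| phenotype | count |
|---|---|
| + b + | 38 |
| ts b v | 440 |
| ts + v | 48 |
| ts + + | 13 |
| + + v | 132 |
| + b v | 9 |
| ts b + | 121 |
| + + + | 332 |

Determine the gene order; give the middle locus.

ts

The two most frequent reciprocal classes, + + + and ts b v, are the parental types, so the F1 was + + + / ts b v.
The two rarest classes, ts + + and + b v, are the double crossovers. Comparing them with the parentals, only the ts allele has switched, so ts is the middle locus and the order is b – ts – v.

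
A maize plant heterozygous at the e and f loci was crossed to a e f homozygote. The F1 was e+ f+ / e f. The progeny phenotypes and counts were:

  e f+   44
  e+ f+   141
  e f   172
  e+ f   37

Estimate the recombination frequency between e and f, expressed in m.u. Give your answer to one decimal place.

20.6 m.u.

The recombinant classes are e+ f and e f+: 37 + 44 = 81.
Recombination frequency = 81/394 = 0.2056 ≈ 20.6%, i.e. 20.6 m.u.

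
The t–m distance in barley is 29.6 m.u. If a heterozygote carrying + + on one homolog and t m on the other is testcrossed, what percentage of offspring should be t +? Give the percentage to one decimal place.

A map distance of 29.6 m.u. corresponds to a recombination frequency of 0.296.
The F1 is + + / t m, so t + is a recombinant gamete class with expected frequency r/2 = 0.296/2 = 0.1480.
That is 0.1480 = 14.8% of the progeny.

14.8%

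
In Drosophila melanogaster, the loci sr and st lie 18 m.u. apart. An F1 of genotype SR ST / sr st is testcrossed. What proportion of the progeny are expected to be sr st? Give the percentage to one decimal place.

41.0%

A map distance of 18 m.u. corresponds to a recombination frequency of 0.180.
The F1 is SR ST / sr st, so sr st is a parental gamete class with expected frequency (1 − r)/2 = 0.820/2 = 0.4100.
That is 0.4100 = 41.0% of the progeny.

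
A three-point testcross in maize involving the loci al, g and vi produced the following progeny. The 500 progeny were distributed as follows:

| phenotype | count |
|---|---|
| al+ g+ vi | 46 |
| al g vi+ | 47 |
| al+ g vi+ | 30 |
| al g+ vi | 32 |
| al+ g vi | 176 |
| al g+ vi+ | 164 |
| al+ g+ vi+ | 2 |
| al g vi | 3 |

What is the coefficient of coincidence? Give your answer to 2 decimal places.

The two most frequent reciprocal classes, al g+ vi+ and al+ g vi, are the parental types, so the F1 was al g+ vi+ / al+ g vi.
The two rarest classes, al+ g+ vi+ and al g vi, are the double crossovers. Comparing them with the parentals, only the al allele has switched, so al is the middle locus and the order is vi – al – g.
vi–al: (62 + 5)/500 = 0.1340; al–g: (93 + 5)/500 = 0.1960.
Expected DCO frequency = 0.1340 × 0.1960 ≈ 0.02626; observed = 5/500 ≈ 0.01000.
Coefficient of coincidence = 0.01000/0.02626 ≈ 0.38.

0.38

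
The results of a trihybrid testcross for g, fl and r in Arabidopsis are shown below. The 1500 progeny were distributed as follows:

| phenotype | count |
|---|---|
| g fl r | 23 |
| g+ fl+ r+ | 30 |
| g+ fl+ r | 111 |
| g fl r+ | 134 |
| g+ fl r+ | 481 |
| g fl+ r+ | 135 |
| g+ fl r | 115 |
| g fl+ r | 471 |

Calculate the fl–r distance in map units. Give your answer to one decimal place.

20.2 map units

The two most frequent reciprocal classes, g+ fl r+ and g fl+ r, are the parental types, so the F1 was g+ fl r+ / g fl+ r.
The two rarest classes, g+ fl+ r+ and g fl r, are the double crossovers. Comparing them with the parentals, only the fl allele has switched, so fl is the middle locus and the order is g – fl – r.
Crossovers in the fl–r interval produce the single-crossover classes g+ fl r and g fl+ r+ (115 + 135 = 250) plus the double crossovers (53).
RF(fl–r) = (250 + 53) / 1500 = 303/1500 = 0.2020 → 20.2 map units.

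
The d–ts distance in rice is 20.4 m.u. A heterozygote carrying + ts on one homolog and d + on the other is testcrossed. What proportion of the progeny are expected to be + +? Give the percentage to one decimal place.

10.2%

A map distance of 20.4 m.u. corresponds to a recombination frequency of 0.204.
The F1 is + ts / d +, so + + is a recombinant gamete class with expected frequency r/2 = 0.204/2 = 0.1020.
That is 0.1020 = 10.2% of the progeny.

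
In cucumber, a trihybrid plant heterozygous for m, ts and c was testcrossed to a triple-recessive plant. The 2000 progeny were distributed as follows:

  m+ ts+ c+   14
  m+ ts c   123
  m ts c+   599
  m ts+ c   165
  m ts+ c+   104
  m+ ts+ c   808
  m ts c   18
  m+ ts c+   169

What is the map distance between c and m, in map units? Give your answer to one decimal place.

18.3 map units

The two most frequent reciprocal classes, m+ ts+ c and m ts c+, are the parental types, so the F1 was m+ ts+ c / m ts c+.
The two rarest classes, m+ ts+ c+ and m ts c, are the double crossovers. Comparing them with the parentals, only the c allele has switched, so c is the middle locus and the order is ts – c – m.
Crossovers in the c–m interval produce the single-crossover classes m ts+ c and m+ ts c+ (165 + 169 = 334) plus the double crossovers (32).
RF(c–m) = (334 + 32) / 2000 = 366/2000 = 0.1830 → 18.3 map units.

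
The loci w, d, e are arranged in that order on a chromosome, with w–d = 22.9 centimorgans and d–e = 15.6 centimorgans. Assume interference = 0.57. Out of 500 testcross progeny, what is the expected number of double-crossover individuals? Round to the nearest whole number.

8

Map distances give recombination frequencies of 0.229 and 0.156 for the two intervals.
With interference 0.57 (so coincidence = 0.43), expected double-crossover frequency = 0.229 × 0.156 × 0.43 = 0.01536.
Expected number = 0.01536 × 500 = 7.68 ≈ 8.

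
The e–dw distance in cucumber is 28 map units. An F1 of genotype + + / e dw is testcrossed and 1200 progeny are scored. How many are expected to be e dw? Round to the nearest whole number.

432

A map distance of 28 map units corresponds to a recombination frequency of 0.280.
The F1 is + + / e dw, so e dw is a parental gamete class with expected frequency (1 − r)/2 = 0.720/2 = 0.3600.
Expected number = 0.3600 × 1200 = 432.00 ≈ 432.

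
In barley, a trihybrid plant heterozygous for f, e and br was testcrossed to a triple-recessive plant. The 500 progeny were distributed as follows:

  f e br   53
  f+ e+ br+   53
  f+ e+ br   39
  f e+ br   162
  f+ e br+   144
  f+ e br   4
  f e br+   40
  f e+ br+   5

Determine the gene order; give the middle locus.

br

The two most frequent reciprocal classes, f+ e br+ and f e+ br, are the parental types, so the F1 was f+ e br+ / f e+ br.
The two rarest classes, f+ e br and f e+ br+, are the double crossovers. Comparing them with the parentals, only the br allele has switched, so br is the middle locus and the order is f – br – e.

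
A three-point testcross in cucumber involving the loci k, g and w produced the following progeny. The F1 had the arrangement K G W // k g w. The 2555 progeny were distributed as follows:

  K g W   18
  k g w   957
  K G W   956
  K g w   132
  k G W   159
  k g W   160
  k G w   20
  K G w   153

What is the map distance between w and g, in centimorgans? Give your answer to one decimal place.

The two rarest classes, K g W and k G w, are the double crossovers. Comparing them with the parentals, only the g allele has switched, so g is the middle locus and the order is k – g – w.
Crossovers in the g–w interval produce the single-crossover classes K G w and k g W (153 + 160 = 313) plus the double crossovers (38).
RF(g–w) = (313 + 38) / 2555 = 351/2555 = 0.1374 → 13.7 centimorgans.

13.7 centimorgans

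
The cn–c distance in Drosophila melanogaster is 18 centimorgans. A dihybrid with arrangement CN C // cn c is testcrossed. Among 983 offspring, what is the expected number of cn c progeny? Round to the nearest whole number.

403

A map distance of 18 centimorgans corresponds to a recombination frequency of 0.180.
The F1 is CN C / cn c, so cn c is a parental gamete class with expected frequency (1 − r)/2 = 0.820/2 = 0.4100.
Expected number = 0.4100 × 983 = 403.03 ≈ 403.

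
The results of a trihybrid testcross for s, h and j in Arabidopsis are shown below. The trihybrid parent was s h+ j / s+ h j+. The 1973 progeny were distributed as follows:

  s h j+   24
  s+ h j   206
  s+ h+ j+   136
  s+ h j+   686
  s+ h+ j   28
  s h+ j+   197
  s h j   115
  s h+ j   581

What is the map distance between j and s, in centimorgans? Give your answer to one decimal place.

23.1 centimorgans

The two rarest classes, s+ h+ j and s h j+, are the double crossovers. Comparing them with the parentals, only the s allele has switched, so s is the middle locus and the order is h – s – j.
Crossovers in the s–j interval produce the single-crossover classes s h+ j+ and s+ h j (197 + 206 = 403) plus the double crossovers (52).
RF(s–j) = (403 + 52) / 1973 = 455/1973 = 0.2306 → 23.1 centimorgans.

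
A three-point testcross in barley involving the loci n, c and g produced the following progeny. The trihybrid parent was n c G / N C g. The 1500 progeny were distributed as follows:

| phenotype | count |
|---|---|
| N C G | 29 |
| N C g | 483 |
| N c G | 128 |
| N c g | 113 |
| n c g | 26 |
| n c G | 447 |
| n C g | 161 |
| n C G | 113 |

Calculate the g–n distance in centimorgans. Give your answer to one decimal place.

The two rarest classes, n c g and N C G, are the double crossovers. Comparing them with the parentals, only the g allele has switched, so g is the middle locus and the order is n – g – c.
Crossovers in the n–g interval produce the single-crossover classes N c G and n C g (128 + 161 = 289) plus the double crossovers (55).
RF(n–g) = (289 + 55) / 1500 = 344/1500 = 0.2293 → 22.9 centimorgans.

22.9 centimorgans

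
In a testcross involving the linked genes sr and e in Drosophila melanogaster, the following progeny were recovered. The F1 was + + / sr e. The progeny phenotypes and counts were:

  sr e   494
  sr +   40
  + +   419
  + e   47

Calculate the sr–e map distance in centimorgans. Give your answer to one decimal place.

8.7 centimorgans

The recombinant classes are + e and sr +: 47 + 40 = 87.
Recombination frequency = 87/1000 = 0.0870 ≈ 8.7%, i.e. 8.7 centimorgans.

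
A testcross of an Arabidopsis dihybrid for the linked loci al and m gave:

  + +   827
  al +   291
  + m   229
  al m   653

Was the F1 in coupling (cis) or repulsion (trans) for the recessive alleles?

cis

The two most frequent classes are + + (827) and al m (653); these are the parental (non-recombinant) types.
So the F1 carried + + on one chromosome and al m on the other — the recessive alleles are on the same chromosome (cis / coupling).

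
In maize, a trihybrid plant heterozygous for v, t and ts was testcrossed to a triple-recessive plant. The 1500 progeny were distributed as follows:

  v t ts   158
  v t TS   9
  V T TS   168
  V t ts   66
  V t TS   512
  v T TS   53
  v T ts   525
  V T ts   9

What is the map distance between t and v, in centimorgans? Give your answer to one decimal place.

The two most frequent reciprocal classes, v T ts and V t TS, are the parental types, so the F1 was v T ts / V t TS.
The two rarest classes, V T ts and v t TS, are the double crossovers. Comparing them with the parentals, only the v allele has switched, so v is the middle locus and the order is t – v – ts.
Crossovers in the t–v interval produce the single-crossover classes v t ts and V T TS (158 + 168 = 326) plus the double crossovers (18).
RF(t–v) = (326 + 18) / 1500 = 344/1500 = 0.2293 → 22.9 centimorgans.

22.9 centimorgans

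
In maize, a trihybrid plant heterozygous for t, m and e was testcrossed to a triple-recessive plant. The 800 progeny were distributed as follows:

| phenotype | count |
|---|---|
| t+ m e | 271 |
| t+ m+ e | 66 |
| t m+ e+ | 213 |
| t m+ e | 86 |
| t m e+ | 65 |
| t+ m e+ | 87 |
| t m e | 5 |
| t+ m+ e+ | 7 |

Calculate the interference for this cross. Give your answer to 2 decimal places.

The two most frequent reciprocal classes, t+ m e and t m+ e+, are the parental types, so the F1 was t+ m e / t m+ e+.
The two rarest classes, t m e and t+ m+ e+, are the double crossovers. Comparing them with the parentals, only the t allele has switched, so t is the middle locus and the order is m – t – e.
m–t: (131 + 12)/800 = 0.1787; t–e: (173 + 12)/800 = 0.2313.
Expected DCO frequency = 0.1787 × 0.2313 ≈ 0.04133; observed = 12/800 ≈ 0.01500.
Coefficient of coincidence = 0.01500/0.04133 ≈ 0.36; interference = 1 − 0.36 = 0.64.

0.64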